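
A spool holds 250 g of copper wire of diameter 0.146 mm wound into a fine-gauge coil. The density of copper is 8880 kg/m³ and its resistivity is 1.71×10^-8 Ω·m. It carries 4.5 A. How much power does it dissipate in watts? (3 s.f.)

A = π(d/2)² = π(7.3000e-05 m)² = 1.6742e-08 m²
L = m/(density·A) = 0.25/(8880×1.6742e-08) = 1682 m
R = ρL/A = (1.71×10^-8)(1682)/(1.6742e-08) = 1718 Ω
P = I²R = (4.5)² × 1718 = 34800 W

34800 W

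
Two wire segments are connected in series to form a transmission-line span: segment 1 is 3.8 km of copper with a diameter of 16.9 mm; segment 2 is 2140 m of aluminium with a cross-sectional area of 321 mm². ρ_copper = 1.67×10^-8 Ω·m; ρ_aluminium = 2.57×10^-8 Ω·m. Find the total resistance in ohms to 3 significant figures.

0.454 Ω

Segment 1: A = π(d/2)² = π(8.4500e-03 m)² = 2.243e-04 m²
R₁ = ρL/A = (1.67×10^-8)(3800)/(2.243e-04) = 0.2829 Ω
Segment 2: A = 321 mm² = 3.210e-04 m²
R₂ = (2.57×10^-8)(2140)/(3.210e-04) = 0.1713 Ω
R = R₁ + R₂ = 0.454 Ω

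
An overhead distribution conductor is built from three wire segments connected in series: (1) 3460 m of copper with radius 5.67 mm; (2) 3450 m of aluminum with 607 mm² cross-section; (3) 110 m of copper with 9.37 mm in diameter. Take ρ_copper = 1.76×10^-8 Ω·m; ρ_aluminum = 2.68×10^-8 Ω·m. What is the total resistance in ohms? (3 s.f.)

0.783 Ω

Seg 1: A = πr² = π(5.6700e-03 m)² = 1.010e-04 m²
R_1 = (1.76×10^-8)(3460)/(1.010e-04) = 0.6029 Ω
Seg 2: A = 607 mm² = 6.070e-04 m²
R_2 = (2.68×10^-8)(3450)/(6.070e-04) = 0.1523 Ω
Seg 3: A = π(d/2)² = π(4.6850e-03 m)² = 6.896e-05 m²
R_3 = (1.76×10^-8)(110)/(6.896e-05) = 0.02808 Ω
R_total = R_1 + R_2 + R_3 = 0.783 Ω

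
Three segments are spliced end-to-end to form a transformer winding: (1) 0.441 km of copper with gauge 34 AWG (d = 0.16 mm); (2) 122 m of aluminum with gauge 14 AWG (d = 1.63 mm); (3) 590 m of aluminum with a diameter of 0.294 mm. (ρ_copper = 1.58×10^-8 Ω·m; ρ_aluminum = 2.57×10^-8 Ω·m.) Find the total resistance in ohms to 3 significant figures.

571 Ω

Seg 1: A = π(0.16/2 mm)² = π(8.0000e-05 m)² = 2.011e-08 m²
R_1 = (1.58×10^-8)(441)/(2.011e-08) = 346.5 Ω
Seg 2: A = π(1.63/2 mm)² = π(8.1500e-04 m)² = 2.087e-06 m²
R_2 = (2.57×10^-8)(122)/(2.087e-06) = 1.503 Ω
Seg 3: A = π(d/2)² = π(1.4700e-04 m)² = 6.789e-08 m²
R_3 = (2.57×10^-8)(590)/(6.789e-08) = 223.4 Ω
R_total = R_1 + R_2 + R_3 = 571 Ω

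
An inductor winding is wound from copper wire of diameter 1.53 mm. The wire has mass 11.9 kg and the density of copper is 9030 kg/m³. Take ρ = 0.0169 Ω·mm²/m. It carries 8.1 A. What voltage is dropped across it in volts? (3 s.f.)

53.4 V

ρ = 0.0169 Ω·mm²/m = 1.69×10^-8 Ω·m
A = π(d/2)² = π(7.6500e-04 m)² = 1.8385e-06 m²
L = m/(density·A) = 11.9/(9030×1.8385e-06) = 716.8 m
R = ρL/A = (1.69×10^-8)(716.8)/(1.8385e-06) = 6.589 Ω
V = IR = 8.1 × 6.589 = 53.4 V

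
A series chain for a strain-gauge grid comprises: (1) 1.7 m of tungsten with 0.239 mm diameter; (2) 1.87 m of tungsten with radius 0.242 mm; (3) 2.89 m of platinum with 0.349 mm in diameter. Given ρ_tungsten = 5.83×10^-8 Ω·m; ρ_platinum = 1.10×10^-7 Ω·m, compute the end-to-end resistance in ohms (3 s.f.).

6.12 Ω

Seg 1: A = π(d/2)² = π(1.1950e-04 m)² = 4.486e-08 m²
R_1 = (5.83×10^-8)(1.7)/(4.486e-08) = 2.209 Ω
Seg 2: A = πr² = π(2.4200e-04 m)² = 1.840e-07 m²
R_2 = (5.83×10^-8)(1.87)/(1.840e-07) = 0.5926 Ω
Seg 3: A = π(d/2)² = π(1.7450e-04 m)² = 9.566e-08 m²
R_3 = (1.10×10^-7)(2.89)/(9.566e-08) = 3.323 Ω
R_total = R_1 + R_2 + R_3 = 6.12 Ω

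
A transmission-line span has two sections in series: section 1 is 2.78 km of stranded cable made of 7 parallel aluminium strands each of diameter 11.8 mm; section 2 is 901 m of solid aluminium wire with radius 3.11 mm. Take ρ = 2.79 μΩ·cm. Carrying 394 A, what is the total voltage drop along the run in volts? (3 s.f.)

ρ = 2.79 μΩ·cm = 2.79×10^-8 Ω·m
Section 1: A_strand = π(5.9000e-03)² = 1.094e-04 m²; R₁ = ρL/(N·A_s) = (2.79×10^-8)(2780)/(7×1.094e-04) = 0.1013 Ω
Section 2: A = πr² = π(3.1100e-03 m)² = 3.039e-05 m²
R₂ = (2.79×10^-8)(901)/(3.039e-05) = 0.8273 Ω
R = R₁ + R₂ = 0.9286 Ω
V = IR = 394 × 0.9286 = 366 V

366 V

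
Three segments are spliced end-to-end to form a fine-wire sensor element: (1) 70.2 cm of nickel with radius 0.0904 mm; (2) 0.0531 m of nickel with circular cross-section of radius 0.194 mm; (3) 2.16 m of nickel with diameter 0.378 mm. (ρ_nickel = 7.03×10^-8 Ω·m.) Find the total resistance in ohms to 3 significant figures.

Seg 1: A = πr² = π(9.0400e-05 m)² = 2.567e-08 m²
R_1 = (7.03×10^-8)(0.702)/(2.567e-08) = 1.922 Ω
Seg 2: A = πr² = π(1.9400e-04 m)² = 1.182e-07 m²
R_2 = (7.03×10^-8)(0.0531)/(1.182e-07) = 0.03157 Ω
Seg 3: A = π(d/2)² = π(1.8900e-04 m)² = 1.122e-07 m²
R_3 = (7.03×10^-8)(2.16)/(1.122e-07) = 1.353 Ω
R_total = R_1 + R_2 + R_3 = 3.31 Ω

3.31 Ω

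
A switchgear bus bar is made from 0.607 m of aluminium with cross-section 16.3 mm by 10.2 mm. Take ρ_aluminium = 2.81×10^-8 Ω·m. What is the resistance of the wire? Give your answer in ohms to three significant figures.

1.03×10^-4 Ω

A = 16.3 × 10.2 mm² = 166 mm² = 1.663e-04 m²
R = ρL/A = (2.81×10^-8)(0.607 m)/(1.663e-04 m²) = 1.03×10^-4 Ω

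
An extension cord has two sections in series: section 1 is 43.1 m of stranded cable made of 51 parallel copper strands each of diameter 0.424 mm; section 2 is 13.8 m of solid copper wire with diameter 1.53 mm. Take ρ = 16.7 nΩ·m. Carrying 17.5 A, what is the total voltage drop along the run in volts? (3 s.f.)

3.94 V

ρ = 16.7 nΩ·m = 1.67×10^-8 Ω·m
Section 1: A_strand = π(2.1200e-04)² = 1.412e-07 m²; R₁ = ρL/(N·A_s) = (1.67×10^-8)(43.1)/(51×1.412e-07) = 0.09995 Ω
Section 2: A = π(d/2)² = π(7.6500e-04 m)² = 1.839e-06 m²
R₂ = (1.67×10^-8)(13.8)/(1.839e-06) = 0.1253 Ω
R = R₁ + R₂ = 0.2253 Ω
V = IR = 17.5 × 0.2253 = 3.94 V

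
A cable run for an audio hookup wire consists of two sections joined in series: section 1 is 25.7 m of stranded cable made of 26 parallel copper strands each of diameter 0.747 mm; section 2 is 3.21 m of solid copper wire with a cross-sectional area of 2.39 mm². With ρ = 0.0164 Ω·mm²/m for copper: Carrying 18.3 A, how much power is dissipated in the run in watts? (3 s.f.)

19.8 W

ρ = 0.0164 Ω·mm²/m = 1.64×10^-8 Ω·m
Section 1: A_strand = π(3.7350e-04)² = 4.383e-07 m²; R₁ = ρL/(N·A_s) = (1.64×10^-8)(25.7)/(26×4.383e-07) = 0.03699 Ω
Section 2: A = 2.39 mm² = 2.390e-06 m²
R₂ = (1.64×10^-8)(3.21)/(2.390e-06) = 0.02203 Ω
R = R₁ + R₂ = 0.05902 Ω
P = I²R = (18.3)² × 0.05902 = 19.8 W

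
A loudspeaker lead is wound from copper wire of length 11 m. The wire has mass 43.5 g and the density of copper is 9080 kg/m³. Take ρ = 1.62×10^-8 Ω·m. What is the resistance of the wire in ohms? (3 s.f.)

A = m/(density·L) = 0.0435/(9080×11) = 4.3552e-07 m²
R = ρL/A = (1.62×10^-8)(11)/(4.3552e-07) = 0.409 Ω

0.409 Ω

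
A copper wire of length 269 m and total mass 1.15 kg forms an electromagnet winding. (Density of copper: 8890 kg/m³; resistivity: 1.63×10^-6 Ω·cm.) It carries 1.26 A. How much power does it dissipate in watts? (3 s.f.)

14.5 W

ρ = 1.63×10^-6 Ω·cm = 1.63×10^-8 Ω·m
A = m/(density·L) = 1.15/(8890×269) = 4.8089e-07 m²
R = ρL/A = (1.63×10^-8)(269)/(4.8089e-07) = 9.118 Ω
P = I²R = (1.26)² × 9.118 = 14.5 W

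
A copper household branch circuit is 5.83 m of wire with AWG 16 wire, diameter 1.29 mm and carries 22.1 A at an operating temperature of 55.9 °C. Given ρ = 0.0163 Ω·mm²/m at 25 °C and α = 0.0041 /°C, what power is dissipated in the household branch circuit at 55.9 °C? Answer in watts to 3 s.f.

40.0 W

ρ = 0.0163 Ω·mm²/m = 1.63×10^-8 Ω·m
A = π(1.29/2 mm)² = π(6.4500e-04 m)² = 1.307e-06 m²
R₍25₎ = ρL/A = (1.63×10^-8)(5.83)/(1.307e-06) = 0.07271 Ω
R₍55.9₎ = R₍25₎(1 + αΔT) = 0.07271 × (1 + 0.0041×30.9) = 0.08192 Ω
P = I²R = (22.1)² × 0.08192 = 40.0 W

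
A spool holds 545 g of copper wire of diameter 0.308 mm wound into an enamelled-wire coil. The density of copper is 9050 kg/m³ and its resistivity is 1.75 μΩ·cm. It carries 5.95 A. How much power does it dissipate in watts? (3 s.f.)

ρ = 1.75 μΩ·cm = 1.75×10^-8 Ω·m
A = π(d/2)² = π(1.5400e-04 m)² = 7.4506e-08 m²
L = m/(density·A) = 0.545/(9050×7.4506e-08) = 808.3 m
R = ρL/A = (1.75×10^-8)(808.3)/(7.4506e-08) = 189.8 Ω
P = I²R = (5.95)² × 189.8 = 6720 W

6720 W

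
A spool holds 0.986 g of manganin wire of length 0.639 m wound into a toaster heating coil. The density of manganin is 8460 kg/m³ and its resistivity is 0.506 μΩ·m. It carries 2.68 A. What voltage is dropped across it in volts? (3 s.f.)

4.75 V

ρ = 0.506 μΩ·m = 5.06×10^-7 Ω·m
A = m/(density·L) = 9.860×10^-4/(8460×0.639) = 1.8239e-07 m²
R = ρL/A = (5.06×10^-7)(0.639)/(1.8239e-07) = 1.773 Ω
V = IR = 2.68 × 1.773 = 4.75 V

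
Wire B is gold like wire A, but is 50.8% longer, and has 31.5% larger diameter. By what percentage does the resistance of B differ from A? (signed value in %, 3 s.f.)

R ∝ L/d², so R_B/R_A = (1 + 50.8/100) × (1 + 31.5/100)⁻²
= 1.508 × 0.5783 = 0.8721
(R_B − R_A)/R_A = 0.8721 − 1 = -12.8%

-12.8%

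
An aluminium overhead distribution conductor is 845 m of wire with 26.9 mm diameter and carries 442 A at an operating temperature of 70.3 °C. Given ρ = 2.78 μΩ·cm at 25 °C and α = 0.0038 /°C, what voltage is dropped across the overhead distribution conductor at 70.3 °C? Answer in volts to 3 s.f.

21.4 V

ρ = 2.78 μΩ·cm = 2.78×10^-8 Ω·m
A = π(d/2)² = π(1.3450e-02 m)² = 5.683e-04 m²
R₍25₎ = ρL/A = (2.78×10^-8)(845)/(5.683e-04) = 0.04133 Ω
R₍70.3₎ = R₍25₎(1 + αΔT) = 0.04133 × (1 + 0.0038×45.3) = 0.04845 Ω
V = IR = 442 × 0.04845 = 21.4 V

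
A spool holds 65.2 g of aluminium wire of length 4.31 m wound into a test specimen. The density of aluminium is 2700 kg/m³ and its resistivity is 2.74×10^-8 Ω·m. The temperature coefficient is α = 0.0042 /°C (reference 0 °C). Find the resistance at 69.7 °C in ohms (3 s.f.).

A = m/(density·L) = 0.0652/(2700×4.31) = 5.6028e-06 m²
R = ρL/A = (2.74×10^-8)(4.31)/(5.6028e-06) = 0.02108 Ω
R(69.7 °C) = 0.02108 × (1 + 0.0042×69.7) = 0.0272 Ω

0.0272 Ω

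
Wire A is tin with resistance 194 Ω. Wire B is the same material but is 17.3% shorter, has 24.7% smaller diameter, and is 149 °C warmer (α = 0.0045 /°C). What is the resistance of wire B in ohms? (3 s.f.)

473 Ω

R ∝ ρL/d² with ρ ∝ (1+αΔT), so R_B/R_A = (1 − 17.3/100) × (1 − 24.7/100)⁻² × (1 + 0.0045×149)
= 0.827 × 1.764 × 1.671 = 2.437
R_B = 2.437 × 194 = 473 Ω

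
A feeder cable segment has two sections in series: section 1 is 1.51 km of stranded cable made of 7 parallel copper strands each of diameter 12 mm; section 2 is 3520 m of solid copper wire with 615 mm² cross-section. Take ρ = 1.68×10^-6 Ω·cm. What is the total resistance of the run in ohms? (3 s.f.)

0.128 Ω

ρ = 1.68×10^-6 Ω·cm = 1.68×10^-8 Ω·m
Section 1: A_strand = π(6.0000e-03)² = 1.131e-04 m²; R₁ = ρL/(N·A_s) = (1.68×10^-8)(1510)/(7×1.131e-04) = 0.03204 Ω
Section 2: A = 615 mm² = 6.150e-04 m²
R₂ = (1.68×10^-8)(3520)/(6.150e-04) = 0.09616 Ω
R = R₁ + R₂ = 0.128 Ω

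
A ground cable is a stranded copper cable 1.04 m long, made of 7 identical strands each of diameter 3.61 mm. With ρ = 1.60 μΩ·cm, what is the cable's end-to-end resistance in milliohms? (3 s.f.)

ρ = 1.60 μΩ·cm = 1.60×10^-8 Ω·m
A_strand = π(1.8050e-03 m)² = 1.024e-05 m²
R_strand = ρL/A = (1.60×10^-8)(1.04)/(1.024e-05) = 0.001626 Ω
R_total = R_strand/N = 0.001626/7 = 0.232 mΩ

0.232 mΩ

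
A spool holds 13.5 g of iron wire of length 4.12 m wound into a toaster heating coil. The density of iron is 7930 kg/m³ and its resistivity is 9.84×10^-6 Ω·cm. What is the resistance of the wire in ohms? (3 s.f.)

ρ = 9.84×10^-6 Ω·cm = 9.84×10^-8 Ω·m
A = m/(density·L) = 0.0135/(7930×4.12) = 4.1320e-07 m²
R = ρL/A = (9.84×10^-8)(4.12)/(4.1320e-07) = 0.981 Ω

0.981 Ω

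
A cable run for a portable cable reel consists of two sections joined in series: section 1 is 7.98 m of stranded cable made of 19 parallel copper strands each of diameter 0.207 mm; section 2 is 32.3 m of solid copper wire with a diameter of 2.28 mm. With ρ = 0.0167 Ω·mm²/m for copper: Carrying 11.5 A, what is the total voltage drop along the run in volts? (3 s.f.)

3.92 V

ρ = 0.0167 Ω·mm²/m = 1.67×10^-8 Ω·m
Section 1: A_strand = π(1.0350e-04)² = 3.365e-08 m²; R₁ = ρL/(N·A_s) = (1.67×10^-8)(7.98)/(19×3.365e-08) = 0.2084 Ω
Section 2: A = π(d/2)² = π(1.1400e-03 m)² = 4.083e-06 m²
R₂ = (1.67×10^-8)(32.3)/(4.083e-06) = 0.1321 Ω
R = R₁ + R₂ = 0.3405 Ω
V = IR = 11.5 × 0.3405 = 3.92 V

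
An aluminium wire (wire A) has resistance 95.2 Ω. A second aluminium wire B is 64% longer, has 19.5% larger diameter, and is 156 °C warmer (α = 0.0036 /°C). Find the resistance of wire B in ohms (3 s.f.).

R ∝ ρL/d² with ρ ∝ (1+αΔT), so R_B/R_A = (1 + 64/100) × (1 + 19.5/100)⁻² × (1 + 0.0036×156)
= 1.64 × 0.7003 × 1.562 = 1.793
R_B = 1.793 × 95.2 = 171 Ω

171 Ω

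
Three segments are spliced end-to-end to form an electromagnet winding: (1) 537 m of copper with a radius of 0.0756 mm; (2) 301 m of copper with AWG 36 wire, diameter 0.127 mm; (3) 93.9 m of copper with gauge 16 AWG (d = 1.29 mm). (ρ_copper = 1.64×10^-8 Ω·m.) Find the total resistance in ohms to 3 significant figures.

881 Ω

Seg 1: A = πr² = π(7.5600e-05 m)² = 1.796e-08 m²
R_1 = (1.64×10^-8)(537)/(1.796e-08) = 490.5 Ω
Seg 2: A = π(0.127/2 mm)² = π(6.3500e-05 m)² = 1.267e-08 m²
R_2 = (1.64×10^-8)(301)/(1.267e-08) = 389.7 Ω
Seg 3: A = π(1.29/2 mm)² = π(6.4500e-04 m)² = 1.307e-06 m²
R_3 = (1.64×10^-8)(93.9)/(1.307e-06) = 1.178 Ω
R_total = R_1 + R_2 + R_3 = 881 Ω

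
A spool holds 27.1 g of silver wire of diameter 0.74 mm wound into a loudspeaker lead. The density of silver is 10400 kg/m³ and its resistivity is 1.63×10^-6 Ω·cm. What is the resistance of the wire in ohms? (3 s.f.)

0.230 Ω

ρ = 1.63×10^-6 Ω·cm = 1.63×10^-8 Ω·m
A = π(d/2)² = π(3.7000e-04 m)² = 4.3008e-07 m²
L = m/(density·A) = 0.0271/(10400×4.3008e-07) = 6.059 m
R = ρL/A = (1.63×10^-8)(6.059)/(4.3008e-07) = 0.230 Ω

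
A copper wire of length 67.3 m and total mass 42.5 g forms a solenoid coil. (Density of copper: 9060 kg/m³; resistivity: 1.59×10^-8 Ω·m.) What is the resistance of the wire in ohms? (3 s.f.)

A = m/(density·L) = 0.0425/(9060×67.3) = 6.9702e-08 m²
R = ρL/A = (1.59×10^-8)(67.3)/(6.9702e-08) = 15.4 Ω

15.4 Ω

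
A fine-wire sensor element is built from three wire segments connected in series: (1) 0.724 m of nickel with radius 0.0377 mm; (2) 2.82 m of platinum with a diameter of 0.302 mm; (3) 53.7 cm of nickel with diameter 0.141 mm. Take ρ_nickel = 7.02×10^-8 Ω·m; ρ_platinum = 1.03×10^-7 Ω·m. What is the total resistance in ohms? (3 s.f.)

Seg 1: A = πr² = π(3.7700e-05 m)² = 4.465e-09 m²
R_1 = (7.02×10^-8)(0.724)/(4.465e-09) = 11.38 Ω
Seg 2: A = π(d/2)² = π(1.5100e-04 m)² = 7.163e-08 m²
R_2 = (1.03×10^-7)(2.82)/(7.163e-08) = 4.055 Ω
Seg 3: A = π(d/2)² = π(7.0500e-05 m)² = 1.561e-08 m²
R_3 = (7.02×10^-8)(0.537)/(1.561e-08) = 2.414 Ω
R_total = R_1 + R_2 + R_3 = 17.9 Ω

17.9 Ω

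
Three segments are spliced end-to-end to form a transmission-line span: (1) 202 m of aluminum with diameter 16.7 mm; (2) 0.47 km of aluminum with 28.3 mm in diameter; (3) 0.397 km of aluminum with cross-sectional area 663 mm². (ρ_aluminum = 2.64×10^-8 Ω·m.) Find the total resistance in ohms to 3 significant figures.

0.0599 Ω

Seg 1: A = π(d/2)² = π(8.3500e-03 m)² = 2.190e-04 m²
R_1 = (2.64×10^-8)(202)/(2.190e-04) = 0.02435 Ω
Seg 2: A = π(d/2)² = π(1.4150e-02 m)² = 6.290e-04 m²
R_2 = (2.64×10^-8)(470)/(6.290e-04) = 0.01973 Ω
Seg 3: A = 663 mm² = 6.630e-04 m²
R_3 = (2.64×10^-8)(397)/(6.630e-04) = 0.01581 Ω
R_total = R_1 + R_2 + R_3 = 0.0599 Ω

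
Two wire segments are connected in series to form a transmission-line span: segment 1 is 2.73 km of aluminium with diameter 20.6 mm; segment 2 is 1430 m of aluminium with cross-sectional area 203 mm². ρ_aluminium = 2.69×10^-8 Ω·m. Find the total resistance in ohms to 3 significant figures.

0.410 Ω

Segment 1: A = π(d/2)² = π(1.0300e-02 m)² = 3.333e-04 m²
R₁ = ρL/A = (2.69×10^-8)(2730)/(3.333e-04) = 0.2203 Ω
Segment 2: A = 203 mm² = 2.030e-04 m²
R₂ = (2.69×10^-8)(1430)/(2.030e-04) = 0.1895 Ω
R = R₁ + R₂ = 0.410 Ω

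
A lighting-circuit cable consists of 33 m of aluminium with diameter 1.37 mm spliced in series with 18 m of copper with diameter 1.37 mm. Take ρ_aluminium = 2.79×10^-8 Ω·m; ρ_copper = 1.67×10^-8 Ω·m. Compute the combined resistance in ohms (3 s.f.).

Segment 1: A = π(d/2)² = π(6.8500e-04 m)² = 1.474e-06 m²
R₁ = ρL/A = (2.79×10^-8)(33)/(1.474e-06) = 0.6246 Ω
R₂ = (1.67×10^-8)(18)/(1.474e-06) = 0.2039 Ω
R = R₁ + R₂ = 0.828 Ω

0.828 Ω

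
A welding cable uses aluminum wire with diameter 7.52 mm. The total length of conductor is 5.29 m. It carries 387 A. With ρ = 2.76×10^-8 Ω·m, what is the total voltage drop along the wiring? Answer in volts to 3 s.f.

A = π(d/2)² = π(3.7600e-03 m)² = 4.441e-05 m²
R = ρL/A = (2.76×10^-8)(5.29)/(4.441e-05) = 0.003287 Ω
V = IR = 387 × 0.003287 = 1.27 V

1.27 V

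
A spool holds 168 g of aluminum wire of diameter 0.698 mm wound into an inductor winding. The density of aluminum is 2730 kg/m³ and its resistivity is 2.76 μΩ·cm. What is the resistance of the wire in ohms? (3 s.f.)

ρ = 2.76 μΩ·cm = 2.76×10^-8 Ω·m
A = π(d/2)² = π(3.4900e-04 m)² = 3.8265e-07 m²
L = m/(density·A) = 0.168/(2730×3.8265e-07) = 160.8 m
R = ρL/A = (2.76×10^-8)(160.8)/(3.8265e-07) = 11.6 Ω

11.6 Ω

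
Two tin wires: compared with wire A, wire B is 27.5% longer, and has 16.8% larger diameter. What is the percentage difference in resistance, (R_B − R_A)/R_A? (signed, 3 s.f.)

-6.54%

R ∝ L/d², so R_B/R_A = (1 + 27.5/100) × (1 + 16.8/100)⁻²
= 1.275 × 0.733 = 0.9346
(R_B − R_A)/R_A = 0.9346 − 1 = -6.54%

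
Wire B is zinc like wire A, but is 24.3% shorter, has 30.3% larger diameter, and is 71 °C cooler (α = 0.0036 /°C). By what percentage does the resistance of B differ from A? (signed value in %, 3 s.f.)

R ∝ ρL/d² with ρ ∝ (1+αΔT), so R_B/R_A = (1 − 24.3/100) × (1 + 30.3/100)⁻² × (1 − 0.0036×71)
= 0.757 × 0.589 × 0.7444 = 0.3319
(R_B − R_A)/R_A = 0.3319 − 1 = -66.8%

-66.8%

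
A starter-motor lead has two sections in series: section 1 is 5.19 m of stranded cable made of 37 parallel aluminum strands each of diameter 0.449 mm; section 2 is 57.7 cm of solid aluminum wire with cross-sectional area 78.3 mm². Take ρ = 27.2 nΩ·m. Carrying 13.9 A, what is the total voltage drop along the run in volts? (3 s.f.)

0.338 V

ρ = 27.2 nΩ·m = 2.72×10^-8 Ω·m
Section 1: A_strand = π(2.2450e-04)² = 1.583e-07 m²; R₁ = ρL/(N·A_s) = (2.72×10^-8)(5.19)/(37×1.583e-07) = 0.0241 Ω
Section 2: A = 78.3 mm² = 7.830e-05 m²
R₂ = (2.72×10^-8)(0.577)/(7.830e-05) = 2.004×10^-4 Ω
R = R₁ + R₂ = 0.0243 Ω
V = IR = 13.9 × 0.0243 = 0.338 V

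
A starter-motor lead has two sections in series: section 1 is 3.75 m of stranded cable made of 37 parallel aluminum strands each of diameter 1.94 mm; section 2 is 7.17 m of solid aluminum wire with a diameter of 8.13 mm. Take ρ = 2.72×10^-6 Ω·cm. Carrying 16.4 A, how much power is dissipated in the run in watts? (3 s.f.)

1.26 W

ρ = 2.72×10^-6 Ω·cm = 2.72×10^-8 Ω·m
Section 1: A_strand = π(9.7000e-04)² = 2.956e-06 m²; R₁ = ρL/(N·A_s) = (2.72×10^-8)(3.75)/(37×2.956e-06) = 9.326×10^-4 Ω
Section 2: A = π(d/2)² = π(4.0650e-03 m)² = 5.191e-05 m²
R₂ = (2.72×10^-8)(7.17)/(5.191e-05) = 0.003757 Ω
R = R₁ + R₂ = 0.004689 Ω
P = I²R = (16.4)² × 0.004689 = 1.26 W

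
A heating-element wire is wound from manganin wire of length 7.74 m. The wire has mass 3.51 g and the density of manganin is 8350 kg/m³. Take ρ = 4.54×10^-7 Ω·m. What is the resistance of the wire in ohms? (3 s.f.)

64.7 Ω

A = m/(density·L) = 0.00351/(8350×7.74) = 5.4310e-08 m²
R = ρL/A = (4.54×10^-7)(7.74)/(5.4310e-08) = 64.7 Ω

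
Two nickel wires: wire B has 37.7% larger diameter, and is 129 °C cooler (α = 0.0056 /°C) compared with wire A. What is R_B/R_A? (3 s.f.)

0.146

R ∝ ρL/d² with ρ ∝ (1+αΔT), so R_B/R_A = (1 + 37.7/100)⁻² × (1 − 0.0056×129)
= 0.5274 × 0.2776 = 0.146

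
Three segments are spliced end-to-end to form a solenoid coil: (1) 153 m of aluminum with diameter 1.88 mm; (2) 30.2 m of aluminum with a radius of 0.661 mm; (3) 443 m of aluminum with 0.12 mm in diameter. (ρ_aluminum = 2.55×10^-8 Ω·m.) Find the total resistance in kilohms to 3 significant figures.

1.00 kΩ

Seg 1: A = π(d/2)² = π(9.4000e-04 m)² = 2.776e-06 m²
R_1 = (2.55×10^-8)(153)/(2.776e-06) = 1.405 Ω
Seg 2: A = πr² = π(6.6100e-04 m)² = 1.373e-06 m²
R_2 = (2.55×10^-8)(30.2)/(1.373e-06) = 0.561 Ω
Seg 3: A = π(d/2)² = π(6.0000e-05 m)² = 1.131e-08 m²
R_3 = (2.55×10^-8)(443)/(1.131e-08) = 998.8 Ω
R_total = R_1 + R_2 + R_3 = 1.00 kΩ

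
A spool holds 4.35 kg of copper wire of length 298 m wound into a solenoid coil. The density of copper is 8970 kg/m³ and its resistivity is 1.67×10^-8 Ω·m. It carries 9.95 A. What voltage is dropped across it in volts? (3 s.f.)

A = m/(density·L) = 4.35/(8970×298) = 1.6273e-06 m²
R = ρL/A = (1.67×10^-8)(298)/(1.6273e-06) = 3.058 Ω
V = IR = 9.95 × 3.058 = 30.4 V

30.4 V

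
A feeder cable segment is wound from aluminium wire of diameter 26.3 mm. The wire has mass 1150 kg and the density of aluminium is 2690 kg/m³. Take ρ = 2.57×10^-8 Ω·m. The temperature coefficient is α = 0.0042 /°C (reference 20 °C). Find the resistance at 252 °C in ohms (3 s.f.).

A = π(d/2)² = π(1.3150e-02 m)² = 5.4325e-04 m²
L = m/(density·A) = 1150/(2690×5.4325e-04) = 786.9 m
R = ρL/A = (2.57×10^-8)(786.9)/(5.4325e-04) = 0.03723 Ω
R(252 °C) = 0.03723 × (1 + 0.0042×232) = 0.0735 Ω

0.0735 Ω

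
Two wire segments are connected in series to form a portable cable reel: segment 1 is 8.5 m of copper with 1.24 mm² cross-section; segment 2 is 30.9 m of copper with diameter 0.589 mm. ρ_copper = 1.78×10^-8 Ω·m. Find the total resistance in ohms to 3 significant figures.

Segment 1: A = 1.24 mm² = 1.240e-06 m²
R₁ = ρL/A = (1.78×10^-8)(8.5)/(1.240e-06) = 0.122 Ω
Segment 2: A = π(d/2)² = π(2.9450e-04 m)² = 2.725e-07 m²
R₂ = (1.78×10^-8)(30.9)/(2.725e-07) = 2.019 Ω
R = R₁ + R₂ = 2.14 Ω

2.14 Ω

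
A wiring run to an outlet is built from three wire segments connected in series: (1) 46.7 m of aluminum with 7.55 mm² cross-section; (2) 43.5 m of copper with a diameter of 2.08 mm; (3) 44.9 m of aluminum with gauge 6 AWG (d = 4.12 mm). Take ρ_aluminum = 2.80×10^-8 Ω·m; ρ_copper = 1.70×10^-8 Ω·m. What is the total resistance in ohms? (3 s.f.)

0.485 Ω

Seg 1: A = 7.55 mm² = 7.550e-06 m²
R_1 = (2.80×10^-8)(46.7)/(7.550e-06) = 0.1732 Ω
Seg 2: A = π(d/2)² = π(1.0400e-03 m)² = 3.398e-06 m²
R_2 = (1.70×10^-8)(43.5)/(3.398e-06) = 0.2176 Ω
Seg 3: A = π(4.12/2 mm)² = π(2.0600e-03 m)² = 1.333e-05 m²
R_3 = (2.80×10^-8)(44.9)/(1.333e-05) = 0.0943 Ω
R_total = R_1 + R_2 + R_3 = 0.485 Ω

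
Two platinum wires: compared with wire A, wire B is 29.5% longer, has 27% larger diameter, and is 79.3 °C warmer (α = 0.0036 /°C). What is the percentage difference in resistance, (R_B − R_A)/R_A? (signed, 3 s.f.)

3.21%

R ∝ ρL/d² with ρ ∝ (1+αΔT), so R_B/R_A = (1 + 29.5/100) × (1 + 27/100)⁻² × (1 + 0.0036×79.3)
= 1.295 × 0.62 × 1.286 = 1.032
(R_B − R_A)/R_A = 1.032 − 1 = 3.21%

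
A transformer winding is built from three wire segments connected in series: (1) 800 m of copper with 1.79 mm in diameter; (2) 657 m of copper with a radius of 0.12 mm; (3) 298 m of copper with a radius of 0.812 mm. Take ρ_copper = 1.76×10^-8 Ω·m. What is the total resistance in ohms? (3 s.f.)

264 Ω

Seg 1: A = π(d/2)² = π(8.9500e-04 m)² = 2.516e-06 m²
R_1 = (1.76×10^-8)(800)/(2.516e-06) = 5.595 Ω
Seg 2: A = πr² = π(1.2000e-04 m)² = 4.524e-08 m²
R_2 = (1.76×10^-8)(657)/(4.524e-08) = 255.6 Ω
Seg 3: A = πr² = π(8.1200e-04 m)² = 2.071e-06 m²
R_3 = (1.76×10^-8)(298)/(2.071e-06) = 2.532 Ω
R_total = R_1 + R_2 + R_3 = 264 Ω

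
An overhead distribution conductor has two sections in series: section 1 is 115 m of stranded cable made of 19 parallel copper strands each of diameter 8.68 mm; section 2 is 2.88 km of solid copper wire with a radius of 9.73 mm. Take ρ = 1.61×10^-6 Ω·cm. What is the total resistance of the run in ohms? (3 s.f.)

ρ = 1.61×10^-6 Ω·cm = 1.61×10^-8 Ω·m
Section 1: A_strand = π(4.3400e-03)² = 5.917e-05 m²; R₁ = ρL/(N·A_s) = (1.61×10^-8)(115)/(19×5.917e-05) = 0.001647 Ω
Section 2: A = πr² = π(9.7300e-03 m)² = 2.974e-04 m²
R₂ = (1.61×10^-8)(2880)/(2.974e-04) = 0.1559 Ω
R = R₁ + R₂ = 0.158 Ω

0.158 Ω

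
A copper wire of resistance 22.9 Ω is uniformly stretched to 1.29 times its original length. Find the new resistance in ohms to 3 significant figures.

38.1 Ω

Volume constant ⇒ A' = A/k with k = 1.29. R' = ρ(kL)/(A/k) = k²R.
R' = 1.664 × 22.9 = 38.1 Ω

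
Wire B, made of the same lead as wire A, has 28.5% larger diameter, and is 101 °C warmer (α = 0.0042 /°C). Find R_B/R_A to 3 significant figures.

0.863

R ∝ ρL/d² with ρ ∝ (1+αΔT), so R_B/R_A = (1 + 28.5/100)⁻² × (1 + 0.0042×101)
= 0.6056 × 1.424 = 0.863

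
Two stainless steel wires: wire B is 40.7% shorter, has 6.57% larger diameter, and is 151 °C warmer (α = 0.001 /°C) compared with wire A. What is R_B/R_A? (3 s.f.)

R ∝ ρL/d² with ρ ∝ (1+αΔT), so R_B/R_A = (1 − 40.7/100) × (1 + 6.57/100)⁻² × (1 + 0.001×151)
= 0.593 × 0.8805 × 1.151 = 0.601

0.601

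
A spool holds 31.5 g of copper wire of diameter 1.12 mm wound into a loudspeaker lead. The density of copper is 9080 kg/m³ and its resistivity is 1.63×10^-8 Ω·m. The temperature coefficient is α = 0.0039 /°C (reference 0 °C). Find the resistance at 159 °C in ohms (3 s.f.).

0.0944 Ω

A = π(d/2)² = π(5.6000e-04 m)² = 9.8520e-07 m²
L = m/(density·A) = 0.0315/(9080×9.8520e-07) = 3.521 m
R = ρL/A = (1.63×10^-8)(3.521)/(9.8520e-07) = 0.05826 Ω
R(159 °C) = 0.05826 × (1 + 0.0039×159) = 0.0944 Ω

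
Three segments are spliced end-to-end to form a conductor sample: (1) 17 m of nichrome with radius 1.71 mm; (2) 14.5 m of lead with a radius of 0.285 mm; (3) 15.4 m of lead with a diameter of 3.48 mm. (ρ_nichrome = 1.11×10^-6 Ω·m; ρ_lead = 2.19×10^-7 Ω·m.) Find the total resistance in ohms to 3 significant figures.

Seg 1: A = πr² = π(1.7100e-03 m)² = 9.186e-06 m²
R_1 = (1.11×10^-6)(17)/(9.186e-06) = 2.054 Ω
Seg 2: A = πr² = π(2.8500e-04 m)² = 2.552e-07 m²
R_2 = (2.19×10^-7)(14.5)/(2.552e-07) = 12.44 Ω
Seg 3: A = π(d/2)² = π(1.7400e-03 m)² = 9.511e-06 m²
R_3 = (2.19×10^-7)(15.4)/(9.511e-06) = 0.3546 Ω
R_total = R_1 + R_2 + R_3 = 14.9 Ω

14.9 Ω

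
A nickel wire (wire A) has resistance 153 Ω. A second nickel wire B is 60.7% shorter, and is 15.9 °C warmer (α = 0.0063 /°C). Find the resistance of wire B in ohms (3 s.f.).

66.2 Ω

R ∝ ρL/d² with ρ ∝ (1+αΔT), so R_B/R_A = (1 − 60.7/100) × (1 + 0.0063×15.9)
= 0.393 × 1.1 = 0.4324
R_B = 0.4324 × 153 = 66.2 Ω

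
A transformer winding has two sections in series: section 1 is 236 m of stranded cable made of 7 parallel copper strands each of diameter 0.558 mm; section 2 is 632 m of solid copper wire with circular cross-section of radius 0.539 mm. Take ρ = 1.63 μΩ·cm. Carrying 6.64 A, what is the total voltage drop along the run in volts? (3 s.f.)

ρ = 1.63 μΩ·cm = 1.63×10^-8 Ω·m
Section 1: A_strand = π(2.7900e-04)² = 2.445e-07 m²; R₁ = ρL/(N·A_s) = (1.63×10^-8)(236)/(7×2.445e-07) = 2.247 Ω
Section 2: A = πr² = π(5.3900e-04 m)² = 9.127e-07 m²
R₂ = (1.63×10^-8)(632)/(9.127e-07) = 11.29 Ω
R = R₁ + R₂ = 13.53 Ω
V = IR = 6.64 × 13.53 = 89.9 V

89.9 V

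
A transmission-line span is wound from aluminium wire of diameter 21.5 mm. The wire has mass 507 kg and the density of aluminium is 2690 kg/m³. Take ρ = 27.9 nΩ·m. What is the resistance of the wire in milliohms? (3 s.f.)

ρ = 27.9 nΩ·m = 2.79×10^-8 Ω·m
A = π(d/2)² = π(1.0750e-02 m)² = 3.6305e-04 m²
L = m/(density·A) = 507/(2690×3.6305e-04) = 519.1 m
R = ρL/A = (2.79×10^-8)(519.1)/(3.6305e-04) = 39.9 mΩ

39.9 mΩ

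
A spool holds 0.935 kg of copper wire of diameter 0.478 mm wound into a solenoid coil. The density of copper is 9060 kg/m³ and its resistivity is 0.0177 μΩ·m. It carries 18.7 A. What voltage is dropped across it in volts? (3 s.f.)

ρ = 0.0177 μΩ·m = 1.77×10^-8 Ω·m
A = π(d/2)² = π(2.3900e-04 m)² = 1.7945e-07 m²
L = m/(density·A) = 0.935/(9060×1.7945e-07) = 575.1 m
R = ρL/A = (1.77×10^-8)(575.1)/(1.7945e-07) = 56.72 Ω
V = IR = 18.7 × 56.72 = 1060 V

1060 V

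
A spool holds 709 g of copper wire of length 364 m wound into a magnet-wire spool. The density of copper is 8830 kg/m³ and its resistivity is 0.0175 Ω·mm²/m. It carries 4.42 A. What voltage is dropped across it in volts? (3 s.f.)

128 V

ρ = 0.0175 Ω·mm²/m = 1.75×10^-8 Ω·m
A = m/(density·L) = 0.709/(8830×364) = 2.2059e-07 m²
R = ρL/A = (1.75×10^-8)(364)/(2.2059e-07) = 28.88 Ω
V = IR = 4.42 × 28.88 = 128 V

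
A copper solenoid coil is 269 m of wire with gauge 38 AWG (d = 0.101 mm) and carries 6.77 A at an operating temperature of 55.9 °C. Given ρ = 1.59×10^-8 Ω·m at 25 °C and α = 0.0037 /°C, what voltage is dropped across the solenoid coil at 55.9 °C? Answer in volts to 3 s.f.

4030 V

A = π(0.101/2 mm)² = π(5.0500e-05 m)² = 8.012e-09 m²
R₍25₎ = ρL/A = (1.59×10^-8)(269)/(8.012e-09) = 533.8 Ω
R₍55.9₎ = R₍25₎(1 + αΔT) = 533.8 × (1 + 0.0037×30.9) = 594.9 Ω
V = IR = 6.77 × 594.9 = 4030 V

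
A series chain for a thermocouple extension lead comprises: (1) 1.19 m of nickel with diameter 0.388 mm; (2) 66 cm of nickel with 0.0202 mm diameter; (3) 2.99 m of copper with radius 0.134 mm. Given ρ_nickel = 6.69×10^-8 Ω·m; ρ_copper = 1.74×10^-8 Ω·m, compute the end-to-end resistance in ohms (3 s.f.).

139 Ω

Seg 1: A = π(d/2)² = π(1.9400e-04 m)² = 1.182e-07 m²
R_1 = (6.69×10^-8)(1.19)/(1.182e-07) = 0.6733 Ω
Seg 2: A = π(d/2)² = π(1.0100e-05 m)² = 3.205e-10 m²
R_2 = (6.69×10^-8)(0.66)/(3.205e-10) = 137.8 Ω
Seg 3: A = πr² = π(1.3400e-04 m)² = 5.641e-08 m²
R_3 = (1.74×10^-8)(2.99)/(5.641e-08) = 0.9223 Ω
R_total = R_1 + R_2 + R_3 = 139 Ω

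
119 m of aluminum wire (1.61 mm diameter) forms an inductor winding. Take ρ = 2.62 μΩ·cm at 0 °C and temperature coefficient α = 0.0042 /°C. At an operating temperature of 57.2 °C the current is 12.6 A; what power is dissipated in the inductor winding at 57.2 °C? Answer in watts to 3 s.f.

ρ = 2.62 μΩ·cm = 2.62×10^-8 Ω·m
A = π(d/2)² = π(8.0500e-04 m)² = 2.036e-06 m²
R₍0₎ = ρL/A = (2.62×10^-8)(119)/(2.036e-06) = 1.531 Ω
R₍57.2₎ = R₍0₎(1 + αΔT) = 1.531 × (1 + 0.0042×57.2) = 1.899 Ω
P = I²R = (12.6)² × 1.899 = 302 W

302 W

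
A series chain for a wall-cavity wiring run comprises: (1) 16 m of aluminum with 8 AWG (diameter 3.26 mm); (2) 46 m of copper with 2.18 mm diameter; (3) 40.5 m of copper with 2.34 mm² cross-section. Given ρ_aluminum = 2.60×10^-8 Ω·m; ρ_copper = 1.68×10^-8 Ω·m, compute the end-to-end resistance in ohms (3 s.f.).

Seg 1: A = π(3.26/2 mm)² = π(1.6300e-03 m)² = 8.347e-06 m²
R_1 = (2.60×10^-8)(16)/(8.347e-06) = 0.04984 Ω
Seg 2: A = π(d/2)² = π(1.0900e-03 m)² = 3.733e-06 m²
R_2 = (1.68×10^-8)(46)/(3.733e-06) = 0.207 Ω
Seg 3: A = 2.34 mm² = 2.340e-06 m²
R_3 = (1.68×10^-8)(40.5)/(2.340e-06) = 0.2908 Ω
R_total = R_1 + R_2 + R_3 = 0.548 Ω

0.548 Ω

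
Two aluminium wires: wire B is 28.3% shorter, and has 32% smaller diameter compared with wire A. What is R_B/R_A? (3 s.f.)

1.55

R ∝ L/d², so R_B/R_A = (1 − 28.3/100) × (1 − 32/100)⁻²
= 0.717 × 2.163 = 1.55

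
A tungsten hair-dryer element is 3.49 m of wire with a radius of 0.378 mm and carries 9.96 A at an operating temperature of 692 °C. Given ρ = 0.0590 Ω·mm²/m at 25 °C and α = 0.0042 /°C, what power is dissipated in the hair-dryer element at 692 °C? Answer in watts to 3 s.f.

173 W

ρ = 0.0590 Ω·mm²/m = 5.90×10^-8 Ω·m
A = πr² = π(3.7800e-04 m)² = 4.489e-07 m²
R₍25₎ = ρL/A = (5.90×10^-8)(3.49)/(4.489e-07) = 0.4587 Ω
R₍692₎ = R₍25₎(1 + αΔT) = 0.4587 × (1 + 0.0042×667) = 1.744 Ω
P = I²R = (9.96)² × 1.744 = 173 W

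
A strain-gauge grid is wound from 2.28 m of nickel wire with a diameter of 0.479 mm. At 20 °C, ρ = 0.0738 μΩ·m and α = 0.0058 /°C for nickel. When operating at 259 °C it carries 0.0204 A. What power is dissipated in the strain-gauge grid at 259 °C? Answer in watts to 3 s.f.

ρ = 0.0738 μΩ·m = 7.38×10^-8 Ω·m
A = π(d/2)² = π(2.3950e-04 m)² = 1.802e-07 m²
R₍20₎ = ρL/A = (7.38×10^-8)(2.28)/(1.802e-07) = 0.9337 Ω
R₍259₎ = R₍20₎(1 + αΔT) = 0.9337 × (1 + 0.0058×239) = 2.228 Ω
P = I²R = (0.0204)² × 2.228 = 9.27×10^-4 W

9.27×10^-4 W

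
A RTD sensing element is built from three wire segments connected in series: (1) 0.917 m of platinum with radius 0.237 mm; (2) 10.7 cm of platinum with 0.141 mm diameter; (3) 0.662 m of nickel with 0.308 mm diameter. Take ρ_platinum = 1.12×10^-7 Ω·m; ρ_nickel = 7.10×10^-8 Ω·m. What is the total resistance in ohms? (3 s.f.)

1.98 Ω

Seg 1: A = πr² = π(2.3700e-04 m)² = 1.765e-07 m²
R_1 = (1.12×10^-7)(0.917)/(1.765e-07) = 0.582 Ω
Seg 2: A = π(d/2)² = π(7.0500e-05 m)² = 1.561e-08 m²
R_2 = (1.12×10^-7)(0.107)/(1.561e-08) = 0.7675 Ω
Seg 3: A = π(d/2)² = π(1.5400e-04 m)² = 7.451e-08 m²
R_3 = (7.10×10^-8)(0.662)/(7.451e-08) = 0.6308 Ω
R_total = R_1 + R_2 + R_3 = 1.98 Ω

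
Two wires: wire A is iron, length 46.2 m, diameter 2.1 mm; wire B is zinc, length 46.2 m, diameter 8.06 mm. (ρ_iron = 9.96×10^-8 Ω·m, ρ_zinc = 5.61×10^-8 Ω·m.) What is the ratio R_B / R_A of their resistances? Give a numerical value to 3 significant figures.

R ∝ ρL/d², so R_B/R_A = (ρ_B/ρ_A) × (d_A/d_B)²
= (5.61×10^-8/9.96×10^-8) × (2.1/8.06)² = 0.0382

0.0382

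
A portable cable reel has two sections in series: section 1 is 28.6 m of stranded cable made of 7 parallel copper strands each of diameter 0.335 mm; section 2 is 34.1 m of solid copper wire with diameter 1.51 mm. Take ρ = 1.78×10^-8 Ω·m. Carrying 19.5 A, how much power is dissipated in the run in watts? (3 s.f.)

Section 1: A_strand = π(1.6750e-04)² = 8.814e-08 m²; R₁ = ρL/(N·A_s) = (1.78×10^-8)(28.6)/(7×8.814e-08) = 0.8251 Ω
Section 2: A = π(d/2)² = π(7.5500e-04 m)² = 1.791e-06 m²
R₂ = (1.78×10^-8)(34.1)/(1.791e-06) = 0.3389 Ω
R = R₁ + R₂ = 1.164 Ω
P = I²R = (19.5)² × 1.164 = 443 W

443 W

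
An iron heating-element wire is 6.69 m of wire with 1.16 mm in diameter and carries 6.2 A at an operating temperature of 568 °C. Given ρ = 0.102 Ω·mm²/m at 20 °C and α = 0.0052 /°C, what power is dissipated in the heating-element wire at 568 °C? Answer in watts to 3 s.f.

ρ = 0.102 Ω·mm²/m = 1.02×10^-7 Ω·m
A = π(d/2)² = π(5.8000e-04 m)² = 1.057e-06 m²
R₍20₎ = ρL/A = (1.02×10^-7)(6.69)/(1.057e-06) = 0.6457 Ω
R₍568₎ = R₍20₎(1 + αΔT) = 0.6457 × (1 + 0.0052×548) = 2.486 Ω
P = I²R = (6.2)² × 2.486 = 95.5 W

95.5 W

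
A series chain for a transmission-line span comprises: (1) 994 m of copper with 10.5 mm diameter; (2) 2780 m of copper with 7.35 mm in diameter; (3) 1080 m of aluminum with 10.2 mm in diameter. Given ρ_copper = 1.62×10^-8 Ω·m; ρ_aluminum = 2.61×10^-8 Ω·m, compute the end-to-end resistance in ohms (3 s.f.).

Seg 1: A = π(d/2)² = π(5.2500e-03 m)² = 8.659e-05 m²
R_1 = (1.62×10^-8)(994)/(8.659e-05) = 0.186 Ω
Seg 2: A = π(d/2)² = π(3.6750e-03 m)² = 4.243e-05 m²
R_2 = (1.62×10^-8)(2780)/(4.243e-05) = 1.061 Ω
Seg 3: A = π(d/2)² = π(5.1000e-03 m)² = 8.171e-05 m²
R_3 = (2.61×10^-8)(1080)/(8.171e-05) = 0.345 Ω
R_total = R_1 + R_2 + R_3 = 1.59 Ω

1.59 Ω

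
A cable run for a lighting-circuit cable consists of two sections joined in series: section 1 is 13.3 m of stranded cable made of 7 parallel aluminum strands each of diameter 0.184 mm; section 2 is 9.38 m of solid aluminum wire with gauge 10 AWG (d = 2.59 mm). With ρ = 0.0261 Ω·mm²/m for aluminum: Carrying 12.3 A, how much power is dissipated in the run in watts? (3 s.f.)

289 W

ρ = 0.0261 Ω·mm²/m = 2.61×10^-8 Ω·m
Section 1: A_strand = π(9.2000e-05)² = 2.659e-08 m²; R₁ = ρL/(N·A_s) = (2.61×10^-8)(13.3)/(7×2.659e-08) = 1.865 Ω
Section 2: A = π(2.59/2 mm)² = π(1.2950e-03 m)² = 5.269e-06 m²
R₂ = (2.61×10^-8)(9.38)/(5.269e-06) = 0.04647 Ω
R = R₁ + R₂ = 1.911 Ω
P = I²R = (12.3)² × 1.911 = 289 W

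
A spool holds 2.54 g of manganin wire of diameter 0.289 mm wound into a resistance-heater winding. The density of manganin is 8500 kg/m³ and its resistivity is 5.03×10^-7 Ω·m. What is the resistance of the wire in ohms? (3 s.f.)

34.9 Ω

A = π(d/2)² = π(1.4450e-04 m)² = 6.5597e-08 m²
L = m/(density·A) = 0.00254/(8500×6.5597e-08) = 4.555 m
R = ρL/A = (5.03×10^-7)(4.555)/(6.5597e-08) = 34.9 Ω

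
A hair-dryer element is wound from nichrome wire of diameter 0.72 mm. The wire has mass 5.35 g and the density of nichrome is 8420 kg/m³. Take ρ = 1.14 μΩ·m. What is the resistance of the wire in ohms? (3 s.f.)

ρ = 1.14 μΩ·m = 1.14×10^-6 Ω·m
A = π(d/2)² = π(3.6000e-04 m)² = 4.0715e-07 m²
L = m/(density·A) = 0.00535/(8420×4.0715e-07) = 1.561 m
R = ρL/A = (1.14×10^-6)(1.561)/(4.0715e-07) = 4.37 Ω

4.37 Ω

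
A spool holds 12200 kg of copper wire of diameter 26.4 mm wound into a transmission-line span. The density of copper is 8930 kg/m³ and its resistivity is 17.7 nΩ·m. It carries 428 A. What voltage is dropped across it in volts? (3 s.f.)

ρ = 17.7 nΩ·m = 1.77×10^-8 Ω·m
A = π(d/2)² = π(1.3200e-02 m)² = 5.4739e-04 m²
L = m/(density·A) = 12200/(8930×5.4739e-04) = 2496 m
R = ρL/A = (1.77×10^-8)(2496)/(5.4739e-04) = 0.0807 Ω
V = IR = 428 × 0.0807 = 34.5 V

34.5 V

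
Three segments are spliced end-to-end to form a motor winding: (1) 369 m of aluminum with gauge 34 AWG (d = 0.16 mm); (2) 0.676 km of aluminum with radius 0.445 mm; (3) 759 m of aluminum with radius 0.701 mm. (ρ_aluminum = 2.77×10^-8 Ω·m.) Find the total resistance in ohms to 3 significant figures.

Seg 1: A = π(0.16/2 mm)² = π(8.0000e-05 m)² = 2.011e-08 m²
R_1 = (2.77×10^-8)(369)/(2.011e-08) = 508.4 Ω
Seg 2: A = πr² = π(4.4500e-04 m)² = 6.221e-07 m²
R_2 = (2.77×10^-8)(676)/(6.221e-07) = 30.1 Ω
Seg 3: A = πr² = π(7.0100e-04 m)² = 1.544e-06 m²
R_3 = (2.77×10^-8)(759)/(1.544e-06) = 13.62 Ω
R_total = R_1 + R_2 + R_3 = 552 Ω

552 Ω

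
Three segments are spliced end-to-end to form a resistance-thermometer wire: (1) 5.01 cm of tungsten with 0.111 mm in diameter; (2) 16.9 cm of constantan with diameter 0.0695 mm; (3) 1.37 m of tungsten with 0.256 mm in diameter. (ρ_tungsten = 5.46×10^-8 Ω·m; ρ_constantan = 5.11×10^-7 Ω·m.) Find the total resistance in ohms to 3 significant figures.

24.5 Ω

Seg 1: A = π(d/2)² = π(5.5500e-05 m)² = 9.677e-09 m²
R_1 = (5.46×10^-8)(0.0501)/(9.677e-09) = 0.2827 Ω
Seg 2: A = π(d/2)² = π(3.4750e-05 m)² = 3.794e-09 m²
R_2 = (5.11×10^-7)(0.169)/(3.794e-09) = 22.76 Ω
Seg 3: A = π(d/2)² = π(1.2800e-04 m)² = 5.147e-08 m²
R_3 = (5.46×10^-8)(1.37)/(5.147e-08) = 1.453 Ω
R_total = R_1 + R_2 + R_3 = 24.5 Ω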